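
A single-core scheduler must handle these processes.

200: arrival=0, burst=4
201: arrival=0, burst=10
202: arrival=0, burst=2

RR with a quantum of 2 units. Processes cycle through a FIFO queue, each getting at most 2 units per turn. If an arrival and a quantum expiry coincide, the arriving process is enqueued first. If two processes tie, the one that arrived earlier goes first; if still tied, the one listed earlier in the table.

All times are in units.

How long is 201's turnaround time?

16

Schedule: | 200 0-2 | 201 2-4 | 202 4-6 | 200 6-8 | 201 8-16 |
Completion: 200=8  201=16  202=6
Turnaround (C−A): 200=8  201=16  202=6
Turnaround(201) = completion − arrival = 16 − 0 = 16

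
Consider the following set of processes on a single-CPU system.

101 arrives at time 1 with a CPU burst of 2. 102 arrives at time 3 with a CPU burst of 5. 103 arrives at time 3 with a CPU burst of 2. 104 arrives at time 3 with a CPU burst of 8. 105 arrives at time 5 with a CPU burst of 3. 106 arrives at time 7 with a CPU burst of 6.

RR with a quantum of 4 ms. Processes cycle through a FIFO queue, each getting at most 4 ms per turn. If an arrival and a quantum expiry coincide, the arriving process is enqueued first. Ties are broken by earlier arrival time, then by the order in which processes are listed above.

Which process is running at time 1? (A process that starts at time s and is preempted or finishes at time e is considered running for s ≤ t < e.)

101

Timeline: | idle 0-1 | 101 1-3 | 102 3-7 | 103 7-9 | 104 9-13 | 105 13-16 | 106 16-20 | 102 20-21 | 104 21-25 | 106 25-27 |
Completion: 101=3  102=21  103=9  104=25  105=16  106=27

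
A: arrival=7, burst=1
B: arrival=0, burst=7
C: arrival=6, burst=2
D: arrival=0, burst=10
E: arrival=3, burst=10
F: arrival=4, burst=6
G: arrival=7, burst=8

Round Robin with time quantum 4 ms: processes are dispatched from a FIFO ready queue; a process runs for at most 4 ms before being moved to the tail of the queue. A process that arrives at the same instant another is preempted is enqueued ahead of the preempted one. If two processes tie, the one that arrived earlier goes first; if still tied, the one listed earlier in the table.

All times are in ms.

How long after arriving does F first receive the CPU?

Schedule: | B 0-4 | D 4-8 | E 8-12 | F 12-16 | B 16-19 | C 19-21 | A 21-22 | G 22-26 | D 26-30 | E 30-34 | F 34-36 | G 36-40 | D 40-42 | E 42-44 |
Completion: A=22  B=19  C=21  D=42  E=44  F=36  G=40
Turnaround (C−A): A=15  B=19  C=15  D=42  E=41  F=32  G=33
Response(F) = first start − arrival = 12 − 4 = 8

8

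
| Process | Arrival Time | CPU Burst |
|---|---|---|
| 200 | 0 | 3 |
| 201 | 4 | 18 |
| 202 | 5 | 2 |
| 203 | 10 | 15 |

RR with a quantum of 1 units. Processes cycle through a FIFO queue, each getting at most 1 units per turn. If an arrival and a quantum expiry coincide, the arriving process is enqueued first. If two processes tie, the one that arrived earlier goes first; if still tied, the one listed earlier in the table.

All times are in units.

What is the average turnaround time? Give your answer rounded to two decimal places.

Timeline: | 200 0-3 | idle 3-4 | 201 4-5 | 202 5-6 | 201 6-7 | 202 7-8 | 201 8-10 | 203 10-11 | 201 11-12 | 203 12-13 | 201 13-14 | 203 14-15 | 201 15-16 | 203 16-17 | 201 17-18 | 203 18-19 | 201 19-20 | 203 20-21 | 201 21-22 | 203 22-23 | 201 23-24 | 203 24-25 | 201 25-26 | 203 26-27 | 201 27-28 | 203 28-29 | 201 29-30 | 203 30-31 | 201 31-32 | 203 32-33 | 201 33-34 | 203 34-35 | 201 35-36 | 203 36-37 | 201 37-38 | 203 38-39 |
Completion: 200=3  201=38  202=8  203=39
Turnaround times: 200=3, 201=34, 202=3, 203=29
Average turnaround = (3+34+3+29) / 4 = 69/4 = 17.25

17.25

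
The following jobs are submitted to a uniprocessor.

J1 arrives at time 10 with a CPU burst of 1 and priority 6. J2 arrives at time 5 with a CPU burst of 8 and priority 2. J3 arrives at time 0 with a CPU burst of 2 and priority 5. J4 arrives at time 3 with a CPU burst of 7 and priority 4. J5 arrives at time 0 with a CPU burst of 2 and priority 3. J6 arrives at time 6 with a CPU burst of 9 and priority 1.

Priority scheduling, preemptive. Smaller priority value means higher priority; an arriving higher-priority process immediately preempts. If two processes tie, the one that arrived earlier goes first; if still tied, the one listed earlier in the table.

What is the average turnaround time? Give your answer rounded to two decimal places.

16.50

Schedule: | J5 0-2 | J3 2-3 | J4 3-5 | J2 5-6 | J6 6-15 | J2 15-22 | J4 22-27 | J3 27-28 | J1 28-29 |
Completion: J1=29  J2=22  J3=28  J4=27  J5=2  J6=15
Turnaround (C−A): J1=19  J2=17  J3=28  J4=24  J5=2  J6=9
Turnaround times: J1=19, J2=17, J3=28, J4=24, J5=2, J6=9
Average turnaround = (19+17+28+24+2+9) / 6 = 99/6 = 16.50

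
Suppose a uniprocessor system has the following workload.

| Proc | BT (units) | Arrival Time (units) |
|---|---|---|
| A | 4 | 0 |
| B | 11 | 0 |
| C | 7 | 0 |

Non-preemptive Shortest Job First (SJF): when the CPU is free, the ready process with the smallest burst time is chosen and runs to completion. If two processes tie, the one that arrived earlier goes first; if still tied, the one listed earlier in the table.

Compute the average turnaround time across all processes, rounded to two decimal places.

12.33

Timeline: | A 0-4 | C 4-11 | B 11-22 |
Completion: A=4  B=22  C=11
Turnaround (C−A): A=4  B=22  C=11
Turnaround times: A=4, B=22, C=11
Average turnaround = (4+22+11) / 3 = 37/3 = 12.33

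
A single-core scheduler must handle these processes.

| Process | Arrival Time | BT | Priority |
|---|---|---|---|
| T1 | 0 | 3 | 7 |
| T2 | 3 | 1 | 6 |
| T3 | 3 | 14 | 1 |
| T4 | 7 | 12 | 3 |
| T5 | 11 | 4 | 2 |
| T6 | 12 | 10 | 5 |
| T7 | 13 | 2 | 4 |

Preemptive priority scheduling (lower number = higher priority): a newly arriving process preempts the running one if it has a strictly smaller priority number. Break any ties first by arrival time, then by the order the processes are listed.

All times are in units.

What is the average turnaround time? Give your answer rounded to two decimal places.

21.57

Timeline: | T1 0-3 | T3 3-17 | T5 17-21 | T4 21-33 | T7 33-35 | T6 35-45 | T2 45-46 |
Completion: T1=3  T2=46  T3=17  T4=33  T5=21  T6=45  T7=35
Turnaround (C−A): T1=3  T2=43  T3=14  T4=26  T5=10  T6=33  T7=22
Turnaround times: T1=3, T2=43, T3=14, T4=26, T5=10, T6=33, T7=22
Average turnaround = (3+43+14+26+10+33+22) / 7 = 151/7 = 21.57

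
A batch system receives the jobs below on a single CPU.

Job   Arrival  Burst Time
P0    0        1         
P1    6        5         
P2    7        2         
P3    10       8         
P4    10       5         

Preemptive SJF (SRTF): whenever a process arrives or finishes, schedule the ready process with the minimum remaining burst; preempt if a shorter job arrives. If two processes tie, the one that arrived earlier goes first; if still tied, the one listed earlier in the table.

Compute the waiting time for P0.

Schedule: | P0 0-1 | idle 1-6 | P1 6-7 | P2 7-9 | P1 9-13 | P4 13-18 | P3 18-26 |
Completion: P0=1  P1=13  P2=9  P3=26  P4=18
Waiting(P0) = turnaround − burst = 1 − 1 = 0

0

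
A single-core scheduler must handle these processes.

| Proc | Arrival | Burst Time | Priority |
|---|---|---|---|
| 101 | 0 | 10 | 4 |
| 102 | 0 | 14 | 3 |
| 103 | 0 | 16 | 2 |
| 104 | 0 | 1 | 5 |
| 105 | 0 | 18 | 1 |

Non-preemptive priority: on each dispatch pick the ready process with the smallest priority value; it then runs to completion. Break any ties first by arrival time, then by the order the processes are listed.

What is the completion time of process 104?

59

Schedule: | 105 0-18 | 103 18-34 | 102 34-48 | 101 48-58 | 104 58-59 |
Completion: 101=58  102=48  103=34  104=59  105=18
Turnaround (C−A): 101=58  102=48  103=34  104=59  105=18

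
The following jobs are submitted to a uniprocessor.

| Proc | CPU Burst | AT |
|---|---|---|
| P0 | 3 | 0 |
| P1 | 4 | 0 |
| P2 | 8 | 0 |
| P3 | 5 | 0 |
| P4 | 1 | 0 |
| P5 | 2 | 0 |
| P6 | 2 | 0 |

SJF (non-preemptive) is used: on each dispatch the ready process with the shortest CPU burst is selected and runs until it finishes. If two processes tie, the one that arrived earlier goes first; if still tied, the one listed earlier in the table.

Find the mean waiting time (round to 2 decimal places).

6.57

Timeline: | P4 0-1 | P5 1-3 | P6 3-5 | P0 5-8 | P1 8-12 | P3 12-17 | P2 17-25 |
Completion: P0=8  P1=12  P2=25  P3=17  P4=1  P5=3  P6=5
Waiting times: P0=5, P1=8, P2=17, P3=12, P4=0, P5=1, P6=3
Average waiting = (5+8+17+12+0+1+3) / 7 = 46/7 = 6.57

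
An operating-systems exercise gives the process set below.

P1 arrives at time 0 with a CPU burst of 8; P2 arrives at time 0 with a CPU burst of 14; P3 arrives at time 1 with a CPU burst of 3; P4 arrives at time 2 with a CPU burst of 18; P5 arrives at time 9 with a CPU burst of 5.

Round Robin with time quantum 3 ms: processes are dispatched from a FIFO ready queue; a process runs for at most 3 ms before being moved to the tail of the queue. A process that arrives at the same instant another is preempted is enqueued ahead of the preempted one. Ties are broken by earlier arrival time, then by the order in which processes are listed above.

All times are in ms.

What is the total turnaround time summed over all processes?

Gantt: | P1 0-3 | P2 3-6 | P3 6-9 | P4 9-12 | P1 12-15 | P2 15-18 | P5 18-21 | P4 21-24 | P1 24-26 | P2 26-29 | P5 29-31 | P4 31-34 | P2 34-37 | P4 37-40 | P2 40-42 | P4 42-48 |
Completion: P1=26  P2=42  P3=9  P4=48  P5=31
Turnaround (C−A): P1=26  P2=42  P3=8  P4=46  P5=22
Turnaround = completion − arrival: P1=26, P2=42, P3=8, P4=46, P5=22
Total turnaround = 26 + 42 + 8 + 46 + 22 = 144

144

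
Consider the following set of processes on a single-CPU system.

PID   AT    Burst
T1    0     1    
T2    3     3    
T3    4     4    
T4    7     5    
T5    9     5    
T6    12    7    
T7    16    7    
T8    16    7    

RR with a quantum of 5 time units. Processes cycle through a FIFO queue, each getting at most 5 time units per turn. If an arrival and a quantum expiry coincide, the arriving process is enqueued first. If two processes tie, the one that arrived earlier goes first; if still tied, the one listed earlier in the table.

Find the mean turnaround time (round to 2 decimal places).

12.75

Schedule: | T1 0-1 | idle 1-3 | T2 3-6 | T3 6-10 | T4 10-15 | T5 15-20 | T6 20-25 | T7 25-30 | T8 30-35 | T6 35-37 | T7 37-39 | T8 39-41 |
Completion: T1=1  T2=6  T3=10  T4=15  T5=20  T6=37  T7=39  T8=41
Turnaround times: T1=1, T2=3, T3=6, T4=8, T5=11, T6=25, T7=23, T8=25
Average turnaround = (1+3+6+8+11+25+23+25) / 8 = 102/8 = 12.75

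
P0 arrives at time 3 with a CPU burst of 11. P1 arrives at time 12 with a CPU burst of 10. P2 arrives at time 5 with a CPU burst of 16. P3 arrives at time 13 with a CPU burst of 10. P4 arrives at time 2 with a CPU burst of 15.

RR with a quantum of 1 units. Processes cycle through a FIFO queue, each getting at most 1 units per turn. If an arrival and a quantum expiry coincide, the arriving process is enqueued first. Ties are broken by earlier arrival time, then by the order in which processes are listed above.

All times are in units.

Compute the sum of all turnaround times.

Schedule: | idle 0-2 | P4 2-3 | P0 3-4 | P4 4-5 | P0 5-6 | P2 6-7 | P4 7-8 | P0 8-9 | P2 9-10 | P4 10-11 | P0 11-12 | P2 12-13 | P4 13-14 | P1 14-15 | P0 15-16 | P3 16-17 | P2 17-18 | P4 18-19 | P1 19-20 | P0 20-21 | P3 21-22 | P2 22-23 | P4 23-24 | P1 24-25 | P0 25-26 | P3 26-27 | P2 27-28 | P4 28-29 | P1 29-30 | P0 30-31 | P3 31-32 | P2 32-33 | P4 33-34 | P1 34-35 | P0 35-36 | P3 36-37 | P2 37-38 | P4 38-39 | P1 39-40 | P0 40-41 | P3 41-42 | P2 42-43 | P4 43-44 | P1 44-45 | P0 45-46 | P3 46-47 | P2 47-48 | P4 48-49 | P1 49-50 | P3 50-51 | P2 51-52 | P4 52-53 | P1 53-54 | P3 54-55 | P2 55-56 | P4 56-57 | P1 57-58 | P3 58-59 | P2 59-60 | P4 60-61 | P2 61-64 |
Completion: P0=46  P1=58  P2=64  P3=59  P4=61
Turnaround = completion − arrival: P0=43, P1=46, P2=59, P3=46, P4=59
Total turnaround = 43 + 46 + 59 + 46 + 59 = 253

253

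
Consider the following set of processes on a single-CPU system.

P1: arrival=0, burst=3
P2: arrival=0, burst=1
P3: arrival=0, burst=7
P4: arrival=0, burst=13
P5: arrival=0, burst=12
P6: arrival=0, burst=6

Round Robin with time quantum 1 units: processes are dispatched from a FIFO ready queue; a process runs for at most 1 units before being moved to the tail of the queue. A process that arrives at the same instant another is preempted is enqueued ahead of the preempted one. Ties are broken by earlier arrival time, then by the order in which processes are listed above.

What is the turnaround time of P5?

Schedule: | P1 0-1 | P2 1-2 | P3 2-3 | P4 3-4 | P5 4-5 | P6 5-6 | P1 6-7 | P3 7-8 | P4 8-9 | P5 9-10 | P6 10-11 | P1 11-12 | P3 12-13 | P4 13-14 | P5 14-15 | P6 15-16 | P3 16-17 | P4 17-18 | P5 18-19 | P6 19-20 | P3 20-21 | P4 21-22 | P5 22-23 | P6 23-24 | P3 24-25 | P4 25-26 | P5 26-27 | P6 27-28 | P3 28-29 | P4 29-30 | P5 30-31 | P4 31-32 | P5 32-33 | P4 33-34 | P5 34-35 | P4 35-36 | P5 36-37 | P4 37-38 | P5 38-39 | P4 39-40 | P5 40-41 | P4 41-42 |
Completion: P1=12  P2=2  P3=29  P4=42  P5=41  P6=28
Turnaround (C−A): P1=12  P2=2  P3=29  P4=42  P5=41  P6=28
Turnaround(P5) = completion − arrival = 41 − 0 = 41

41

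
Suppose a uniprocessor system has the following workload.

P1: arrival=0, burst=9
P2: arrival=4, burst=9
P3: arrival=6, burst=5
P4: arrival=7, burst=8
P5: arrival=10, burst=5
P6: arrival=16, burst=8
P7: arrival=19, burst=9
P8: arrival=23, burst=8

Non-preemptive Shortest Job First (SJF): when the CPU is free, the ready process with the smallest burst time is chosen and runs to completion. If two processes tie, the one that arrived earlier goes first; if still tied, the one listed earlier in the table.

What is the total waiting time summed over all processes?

Schedule: | P1 0-9 | P3 9-14 | P5 14-19 | P4 19-27 | P6 27-35 | P8 35-43 | P2 43-52 | P7 52-61 |
Completion: P1=9  P2=52  P3=14  P4=27  P5=19  P6=35  P7=61  P8=43
Turnaround (C−A): P1=9  P2=48  P3=8  P4=20  P5=9  P6=19  P7=42  P8=20
Waiting = turnaround − burst: P1=0, P2=39, P3=3, P4=12, P5=4, P6=11, P7=33, P8=12
Total waiting = 0 + 39 + 3 + 12 + 4 + 11 + 33 + 12 = 114

114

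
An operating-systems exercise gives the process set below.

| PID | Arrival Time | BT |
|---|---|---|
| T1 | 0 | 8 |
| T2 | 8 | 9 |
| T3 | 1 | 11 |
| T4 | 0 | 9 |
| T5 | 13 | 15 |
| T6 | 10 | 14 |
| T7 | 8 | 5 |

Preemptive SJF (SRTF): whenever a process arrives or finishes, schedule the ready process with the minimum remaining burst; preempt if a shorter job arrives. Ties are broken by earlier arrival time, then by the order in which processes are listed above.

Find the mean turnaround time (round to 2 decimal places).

Schedule: | T1 0-8 | T7 8-13 | T4 13-22 | T2 22-31 | T3 31-42 | T6 42-56 | T5 56-71 |
Completion: T1=8  T2=31  T3=42  T4=22  T5=71  T6=56  T7=13
Turnaround (C−A): T1=8  T2=23  T3=41  T4=22  T5=58  T6=46  T7=5
Turnaround times: T1=8, T2=23, T3=41, T4=22, T5=58, T6=46, T7=5
Average turnaround = (8+23+41+22+58+46+5) / 7 = 203/7 = 29.00

29.00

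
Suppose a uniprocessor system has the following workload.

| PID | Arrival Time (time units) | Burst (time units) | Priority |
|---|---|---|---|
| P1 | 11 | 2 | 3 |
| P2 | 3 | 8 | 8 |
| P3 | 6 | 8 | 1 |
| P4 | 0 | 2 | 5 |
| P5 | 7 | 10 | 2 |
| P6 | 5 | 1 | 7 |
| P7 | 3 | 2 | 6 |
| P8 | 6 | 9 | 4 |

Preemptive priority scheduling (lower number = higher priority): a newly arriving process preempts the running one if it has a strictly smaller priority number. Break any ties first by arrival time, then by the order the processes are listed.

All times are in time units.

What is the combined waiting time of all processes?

Timeline: | P4 0-2 | idle 2-3 | P7 3-5 | P6 5-6 | P3 6-14 | P5 14-24 | P1 24-26 | P8 26-35 | P2 35-43 |
Completion: P1=26  P2=43  P3=14  P4=2  P5=24  P6=6  P7=5  P8=35
Waiting = turnaround − burst: P1=13, P2=32, P3=0, P4=0, P5=7, P6=0, P7=0, P8=20
Total waiting = 13 + 32 + 0 + 0 + 7 + 0 + 0 + 20 = 72

72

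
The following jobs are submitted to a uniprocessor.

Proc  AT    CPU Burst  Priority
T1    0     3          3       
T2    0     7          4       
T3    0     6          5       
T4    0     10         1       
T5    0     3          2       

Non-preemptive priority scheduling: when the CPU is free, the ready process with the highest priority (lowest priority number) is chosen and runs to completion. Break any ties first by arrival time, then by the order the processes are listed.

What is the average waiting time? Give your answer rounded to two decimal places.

Schedule: | T4 0-10 | T5 10-13 | T1 13-16 | T2 16-23 | T3 23-29 |
Completion: T1=16  T2=23  T3=29  T4=10  T5=13
Turnaround (C−A): T1=16  T2=23  T3=29  T4=10  T5=13
Waiting times: T1=13, T2=16, T3=23, T4=0, T5=10
Average waiting = (13+16+23+0+10) / 5 = 62/5 = 12.40

12.40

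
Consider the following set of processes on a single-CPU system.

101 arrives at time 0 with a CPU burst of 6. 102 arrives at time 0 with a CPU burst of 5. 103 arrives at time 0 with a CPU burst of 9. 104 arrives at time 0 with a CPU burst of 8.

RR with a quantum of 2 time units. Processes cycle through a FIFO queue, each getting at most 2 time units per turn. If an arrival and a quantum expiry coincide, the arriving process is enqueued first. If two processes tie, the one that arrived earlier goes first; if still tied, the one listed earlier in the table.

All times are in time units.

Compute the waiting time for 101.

12

Schedule: | 101 0-2 | 102 2-4 | 103 4-6 | 104 6-8 | 101 8-10 | 102 10-12 | 103 12-14 | 104 14-16 | 101 16-18 | 102 18-19 | 103 19-21 | 104 21-23 | 103 23-25 | 104 25-27 | 103 27-28 |
Completion: 101=18  102=19  103=28  104=27
Turnaround (C−A): 101=18  102=19  103=28  104=27
Waiting(101) = turnaround − burst = 18 − 6 = 12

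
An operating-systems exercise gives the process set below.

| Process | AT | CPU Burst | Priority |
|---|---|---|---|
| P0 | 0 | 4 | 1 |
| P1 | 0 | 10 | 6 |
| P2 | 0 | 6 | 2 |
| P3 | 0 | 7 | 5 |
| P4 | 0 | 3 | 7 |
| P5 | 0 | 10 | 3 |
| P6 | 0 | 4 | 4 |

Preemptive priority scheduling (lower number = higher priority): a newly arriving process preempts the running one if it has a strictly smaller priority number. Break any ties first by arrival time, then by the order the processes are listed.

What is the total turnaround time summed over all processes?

Schedule: | P0 0-4 | P2 4-10 | P5 10-20 | P6 20-24 | P3 24-31 | P1 31-41 | P4 41-44 |
Completion: P0=4  P1=41  P2=10  P3=31  P4=44  P5=20  P6=24
Turnaround (C−A): P0=4  P1=41  P2=10  P3=31  P4=44  P5=20  P6=24
Turnaround = completion − arrival: P0=4, P1=41, P2=10, P3=31, P4=44, P5=20, P6=24
Total turnaround = 4 + 41 + 10 + 31 + 44 + 20 + 24 = 174

174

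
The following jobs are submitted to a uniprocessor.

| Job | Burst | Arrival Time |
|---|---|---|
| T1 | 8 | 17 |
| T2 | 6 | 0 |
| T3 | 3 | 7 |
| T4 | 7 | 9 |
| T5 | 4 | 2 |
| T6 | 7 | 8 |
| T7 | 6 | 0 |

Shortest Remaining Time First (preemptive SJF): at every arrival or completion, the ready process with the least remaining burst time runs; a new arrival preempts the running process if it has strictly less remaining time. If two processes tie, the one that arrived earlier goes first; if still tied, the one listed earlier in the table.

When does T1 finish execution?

41

Gantt: | T2 0-6 | T5 6-10 | T3 10-13 | T7 13-19 | T6 19-26 | T4 26-33 | T1 33-41 |
Completion: T1=41  T2=6  T3=13  T4=33  T5=10  T6=26  T7=19
Turnaround (C−A): T1=24  T2=6  T3=6  T4=24  T5=8  T6=18  T7=19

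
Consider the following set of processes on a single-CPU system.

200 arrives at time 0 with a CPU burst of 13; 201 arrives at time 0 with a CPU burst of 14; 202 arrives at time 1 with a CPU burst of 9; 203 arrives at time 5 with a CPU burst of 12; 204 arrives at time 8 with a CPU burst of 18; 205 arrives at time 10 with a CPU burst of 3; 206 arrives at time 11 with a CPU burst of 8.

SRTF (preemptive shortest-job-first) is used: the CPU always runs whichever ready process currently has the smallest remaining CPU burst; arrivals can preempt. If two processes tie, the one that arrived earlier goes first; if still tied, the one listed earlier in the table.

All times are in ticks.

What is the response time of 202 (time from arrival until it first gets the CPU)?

0

Timeline: | 200 0-1 | 202 1-10 | 205 10-13 | 206 13-21 | 200 21-33 | 203 33-45 | 201 45-59 | 204 59-77 |
Completion: 200=33  201=59  202=10  203=45  204=77  205=13  206=21
Turnaround (C−A): 200=33  201=59  202=9  203=40  204=69  205=3  206=10
Response(202) = first start − arrival = 1 − 1 = 0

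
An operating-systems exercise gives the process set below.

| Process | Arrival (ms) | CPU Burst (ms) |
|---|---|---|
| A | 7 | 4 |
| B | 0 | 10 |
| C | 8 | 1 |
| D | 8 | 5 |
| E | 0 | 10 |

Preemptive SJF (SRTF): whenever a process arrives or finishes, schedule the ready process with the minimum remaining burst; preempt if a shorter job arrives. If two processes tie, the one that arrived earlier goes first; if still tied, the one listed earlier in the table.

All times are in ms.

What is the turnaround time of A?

Timeline: | B 0-8 | C 8-9 | B 9-11 | A 11-15 | D 15-20 | E 20-30 |
Completion: A=15  B=11  C=9  D=20  E=30
Turnaround(A) = completion − arrival = 15 − 7 = 8

8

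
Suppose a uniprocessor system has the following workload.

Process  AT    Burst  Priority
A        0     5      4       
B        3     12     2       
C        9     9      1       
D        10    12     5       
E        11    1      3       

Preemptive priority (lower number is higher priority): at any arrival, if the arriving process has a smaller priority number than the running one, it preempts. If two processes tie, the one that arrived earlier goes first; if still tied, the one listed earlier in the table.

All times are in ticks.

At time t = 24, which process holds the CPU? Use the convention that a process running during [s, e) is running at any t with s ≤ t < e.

Schedule: | A 0-3 | B 3-9 | C 9-18 | B 18-24 | E 24-25 | A 25-27 | D 27-39 |
Completion: A=27  B=24  C=18  D=39  E=25
Turnaround (C−A): A=27  B=21  C=9  D=29  E=14

E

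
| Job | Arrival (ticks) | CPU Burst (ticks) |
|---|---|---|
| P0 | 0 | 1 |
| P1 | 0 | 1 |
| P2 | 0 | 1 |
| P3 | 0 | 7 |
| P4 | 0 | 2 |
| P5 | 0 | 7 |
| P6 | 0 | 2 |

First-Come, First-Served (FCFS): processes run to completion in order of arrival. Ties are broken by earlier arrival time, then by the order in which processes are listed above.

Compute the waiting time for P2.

2

Gantt: | P0 0-1 | P1 1-2 | P2 2-3 | P3 3-10 | P4 10-12 | P5 12-19 | P6 19-21 |
Completion: P0=1  P1=2  P2=3  P3=10  P4=12  P5=19  P6=21
Waiting(P2) = turnaround − burst = 3 − 1 = 2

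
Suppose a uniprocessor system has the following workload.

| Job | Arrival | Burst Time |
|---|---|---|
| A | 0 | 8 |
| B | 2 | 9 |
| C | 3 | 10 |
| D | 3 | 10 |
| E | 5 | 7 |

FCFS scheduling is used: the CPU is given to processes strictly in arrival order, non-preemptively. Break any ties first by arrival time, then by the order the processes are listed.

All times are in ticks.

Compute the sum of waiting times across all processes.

Gantt: | A 0-8 | B 8-17 | C 17-27 | D 27-37 | E 37-44 |
Completion: A=8  B=17  C=27  D=37  E=44
Waiting = turnaround − burst: A=0, B=6, C=14, D=24, E=32
Total waiting = 0 + 6 + 14 + 24 + 32 = 76

76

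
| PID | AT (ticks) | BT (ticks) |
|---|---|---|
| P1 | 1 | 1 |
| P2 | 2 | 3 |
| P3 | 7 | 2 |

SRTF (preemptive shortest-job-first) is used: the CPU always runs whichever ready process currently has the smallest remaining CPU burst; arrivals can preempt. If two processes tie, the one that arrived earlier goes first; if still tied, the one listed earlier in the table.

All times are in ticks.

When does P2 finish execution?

Schedule: | idle 0-1 | P1 1-2 | P2 2-5 | idle 5-7 | P3 7-9 |
Completion: P1=2  P2=5  P3=9
Turnaround (C−A): P1=1  P2=3  P3=2

5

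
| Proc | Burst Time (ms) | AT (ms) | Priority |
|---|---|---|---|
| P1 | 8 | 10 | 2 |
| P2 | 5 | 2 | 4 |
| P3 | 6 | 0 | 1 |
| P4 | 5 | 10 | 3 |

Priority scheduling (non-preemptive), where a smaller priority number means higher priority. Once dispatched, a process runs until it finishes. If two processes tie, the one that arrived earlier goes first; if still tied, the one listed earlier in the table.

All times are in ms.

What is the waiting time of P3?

0

Timeline: | P3 0-6 | P2 6-11 | P1 11-19 | P4 19-24 |
Completion: P1=19  P2=11  P3=6  P4=24
Waiting(P3) = turnaround − burst = 6 − 6 = 0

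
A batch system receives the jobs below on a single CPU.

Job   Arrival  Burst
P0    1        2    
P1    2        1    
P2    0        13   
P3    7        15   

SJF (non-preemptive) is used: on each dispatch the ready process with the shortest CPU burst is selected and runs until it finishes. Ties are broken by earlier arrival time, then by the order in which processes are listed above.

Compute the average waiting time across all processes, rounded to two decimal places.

Gantt: | P2 0-13 | P1 13-14 | P0 14-16 | P3 16-31 |
Completion: P0=16  P1=14  P2=13  P3=31
Turnaround (C−A): P0=15  P1=12  P2=13  P3=24
Waiting times: P0=13, P1=11, P2=0, P3=9
Average waiting = (13+11+0+9) / 4 = 33/4 = 8.25

8.25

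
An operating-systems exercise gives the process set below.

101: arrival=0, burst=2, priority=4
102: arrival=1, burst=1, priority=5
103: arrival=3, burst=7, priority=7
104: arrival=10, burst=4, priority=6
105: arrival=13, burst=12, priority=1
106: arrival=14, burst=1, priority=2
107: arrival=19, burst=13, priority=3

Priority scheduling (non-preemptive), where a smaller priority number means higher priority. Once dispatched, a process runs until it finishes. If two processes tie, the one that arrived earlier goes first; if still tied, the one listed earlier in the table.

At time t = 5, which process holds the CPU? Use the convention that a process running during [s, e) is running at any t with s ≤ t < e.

Gantt: | 101 0-2 | 102 2-3 | 103 3-10 | 104 10-14 | 105 14-26 | 106 26-27 | 107 27-40 |
Completion: 101=2  102=3  103=10  104=14  105=26  106=27  107=40

103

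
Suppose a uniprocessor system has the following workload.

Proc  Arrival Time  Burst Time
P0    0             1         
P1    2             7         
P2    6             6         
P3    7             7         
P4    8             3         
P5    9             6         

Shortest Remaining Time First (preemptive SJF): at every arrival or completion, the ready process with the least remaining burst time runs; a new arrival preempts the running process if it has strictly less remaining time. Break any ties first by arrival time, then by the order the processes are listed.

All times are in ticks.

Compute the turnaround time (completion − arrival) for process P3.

Gantt: | P0 0-1 | idle 1-2 | P1 2-9 | P4 9-12 | P2 12-18 | P5 18-24 | P3 24-31 |
Completion: P0=1  P1=9  P2=18  P3=31  P4=12  P5=24
Turnaround (C−A): P0=1  P1=7  P2=12  P3=24  P4=4  P5=15
Turnaround(P3) = completion − arrival = 31 − 7 = 24

24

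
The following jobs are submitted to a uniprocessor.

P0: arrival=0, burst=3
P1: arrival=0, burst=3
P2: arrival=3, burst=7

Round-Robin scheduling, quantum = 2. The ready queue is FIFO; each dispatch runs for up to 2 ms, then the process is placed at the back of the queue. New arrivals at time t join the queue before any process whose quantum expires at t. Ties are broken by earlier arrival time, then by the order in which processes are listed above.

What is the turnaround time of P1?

Schedule: | P0 0-2 | P1 2-4 | P0 4-5 | P2 5-7 | P1 7-8 | P2 8-13 |
Completion: P0=5  P1=8  P2=13
Turnaround (C−A): P0=5  P1=8  P2=10
Turnaround(P1) = completion − arrival = 8 − 0 = 8

8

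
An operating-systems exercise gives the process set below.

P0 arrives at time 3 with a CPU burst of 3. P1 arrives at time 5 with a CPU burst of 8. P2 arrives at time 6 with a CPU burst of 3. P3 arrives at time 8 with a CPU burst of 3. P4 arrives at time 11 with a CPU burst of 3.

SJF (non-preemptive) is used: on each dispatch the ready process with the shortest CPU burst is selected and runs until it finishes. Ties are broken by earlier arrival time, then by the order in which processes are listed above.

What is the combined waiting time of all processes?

12

Gantt: | idle 0-3 | P0 3-6 | P2 6-9 | P3 9-12 | P4 12-15 | P1 15-23 |
Completion: P0=6  P1=23  P2=9  P3=12  P4=15
Turnaround (C−A): P0=3  P1=18  P2=3  P3=4  P4=4
Waiting = turnaround − burst: P0=0, P1=10, P2=0, P3=1, P4=1
Total waiting = 0 + 10 + 0 + 1 + 1 = 12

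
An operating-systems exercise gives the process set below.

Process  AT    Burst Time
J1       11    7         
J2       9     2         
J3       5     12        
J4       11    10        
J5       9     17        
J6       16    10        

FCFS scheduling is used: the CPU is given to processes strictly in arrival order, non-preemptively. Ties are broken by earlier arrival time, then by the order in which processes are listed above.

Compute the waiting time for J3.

Schedule: | idle 0-5 | J3 5-17 | J2 17-19 | J5 19-36 | J1 36-43 | J4 43-53 | J6 53-63 |
Completion: J1=43  J2=19  J3=17  J4=53  J5=36  J6=63
Waiting(J3) = turnaround − burst = 12 − 12 = 0

0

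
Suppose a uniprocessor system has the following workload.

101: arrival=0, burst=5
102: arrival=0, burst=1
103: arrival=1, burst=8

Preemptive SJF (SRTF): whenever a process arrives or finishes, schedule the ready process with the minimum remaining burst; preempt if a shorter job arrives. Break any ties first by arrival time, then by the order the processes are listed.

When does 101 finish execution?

6

Timeline: | 102 0-1 | 101 1-6 | 103 6-14 |
Completion: 101=6  102=1  103=14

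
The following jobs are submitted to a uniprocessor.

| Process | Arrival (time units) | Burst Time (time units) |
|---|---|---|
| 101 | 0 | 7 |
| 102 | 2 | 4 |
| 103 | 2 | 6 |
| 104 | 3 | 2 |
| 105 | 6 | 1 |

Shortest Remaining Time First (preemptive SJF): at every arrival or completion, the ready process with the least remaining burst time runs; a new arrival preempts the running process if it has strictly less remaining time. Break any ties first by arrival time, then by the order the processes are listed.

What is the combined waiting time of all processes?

Timeline: | 101 0-2 | 102 2-3 | 104 3-5 | 102 5-6 | 105 6-7 | 102 7-9 | 101 9-14 | 103 14-20 |
Completion: 101=14  102=9  103=20  104=5  105=7
Waiting = turnaround − burst: 101=7, 102=3, 103=12, 104=0, 105=0
Total waiting = 7 + 3 + 12 + 0 + 0 = 22

22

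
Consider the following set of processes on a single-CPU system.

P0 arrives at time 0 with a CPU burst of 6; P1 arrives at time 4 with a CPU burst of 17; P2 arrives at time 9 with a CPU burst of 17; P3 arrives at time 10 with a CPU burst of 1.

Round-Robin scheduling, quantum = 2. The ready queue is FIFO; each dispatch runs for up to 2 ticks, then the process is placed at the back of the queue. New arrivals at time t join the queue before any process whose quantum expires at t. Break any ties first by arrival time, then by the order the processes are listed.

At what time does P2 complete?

Timeline: | P0 0-4 | P1 4-6 | P0 6-8 | P1 8-10 | P2 10-12 | P3 12-13 | P1 13-15 | P2 15-17 | P1 17-19 | P2 19-21 | P1 21-23 | P2 23-25 | P1 25-27 | P2 27-29 | P1 29-31 | P2 31-33 | P1 33-35 | P2 35-37 | P1 37-38 | P2 38-41 |
Completion: P0=8  P1=38  P2=41  P3=13
Turnaround (C−A): P0=8  P1=34  P2=32  P3=3

41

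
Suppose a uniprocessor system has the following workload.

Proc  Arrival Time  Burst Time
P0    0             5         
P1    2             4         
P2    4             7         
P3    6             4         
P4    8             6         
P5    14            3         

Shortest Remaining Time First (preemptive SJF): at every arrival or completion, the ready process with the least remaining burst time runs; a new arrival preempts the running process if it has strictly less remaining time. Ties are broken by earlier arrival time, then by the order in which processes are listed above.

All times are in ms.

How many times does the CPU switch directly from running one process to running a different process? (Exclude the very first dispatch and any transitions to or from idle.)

6

Schedule: | P0 0-5 | P1 5-9 | P3 9-13 | P4 13-14 | P5 14-17 | P4 17-22 | P2 22-29 |
Completion: P0=5  P1=9  P2=29  P3=13  P4=22  P5=17
Turnaround (C−A): P0=5  P1=7  P2=25  P3=7  P4=14  P5=3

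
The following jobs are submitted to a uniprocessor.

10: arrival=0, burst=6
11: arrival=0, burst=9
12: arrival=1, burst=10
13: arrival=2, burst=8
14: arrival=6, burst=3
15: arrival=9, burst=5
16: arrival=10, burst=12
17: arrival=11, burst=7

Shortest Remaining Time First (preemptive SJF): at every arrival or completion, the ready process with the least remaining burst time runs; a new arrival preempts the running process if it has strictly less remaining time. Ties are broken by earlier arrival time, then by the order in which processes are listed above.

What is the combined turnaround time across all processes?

Gantt: | 10 0-6 | 14 6-9 | 15 9-14 | 17 14-21 | 13 21-29 | 11 29-38 | 12 38-48 | 16 48-60 |
Completion: 10=6  11=38  12=48  13=29  14=9  15=14  16=60  17=21
Turnaround (C−A): 10=6  11=38  12=47  13=27  14=3  15=5  16=50  17=10
Turnaround = completion − arrival: 10=6, 11=38, 12=47, 13=27, 14=3, 15=5, 16=50, 17=10
Total turnaround = 6 + 38 + 47 + 27 + 3 + 5 + 50 + 10 = 186

186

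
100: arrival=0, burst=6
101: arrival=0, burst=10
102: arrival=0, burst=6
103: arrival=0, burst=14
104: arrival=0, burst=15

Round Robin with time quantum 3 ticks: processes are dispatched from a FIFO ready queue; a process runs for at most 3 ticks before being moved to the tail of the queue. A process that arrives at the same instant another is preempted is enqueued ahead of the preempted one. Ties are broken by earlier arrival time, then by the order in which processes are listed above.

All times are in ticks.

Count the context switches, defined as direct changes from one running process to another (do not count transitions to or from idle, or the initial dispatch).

Timeline: | 100 0-3 | 101 3-6 | 102 6-9 | 103 9-12 | 104 12-15 | 100 15-18 | 101 18-21 | 102 21-24 | 103 24-27 | 104 27-30 | 101 30-33 | 103 33-36 | 104 36-39 | 101 39-40 | 103 40-43 | 104 43-46 | 103 46-48 | 104 48-51 |
Completion: 100=18  101=40  102=24  103=48  104=51
Turnaround (C−A): 100=18  101=40  102=24  103=48  104=51

17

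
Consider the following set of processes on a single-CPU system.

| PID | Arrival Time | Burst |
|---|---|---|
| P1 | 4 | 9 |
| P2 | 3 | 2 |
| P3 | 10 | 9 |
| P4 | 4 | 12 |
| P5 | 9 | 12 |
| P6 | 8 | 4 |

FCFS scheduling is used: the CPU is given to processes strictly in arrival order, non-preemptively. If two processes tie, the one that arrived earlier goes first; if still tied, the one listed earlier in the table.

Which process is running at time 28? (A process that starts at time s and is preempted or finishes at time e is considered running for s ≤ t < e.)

Schedule: | idle 0-3 | P2 3-5 | P1 5-14 | P4 14-26 | P6 26-30 | P5 30-42 | P3 42-51 |
Completion: P1=14  P2=5  P3=51  P4=26  P5=42  P6=30
Turnaround (C−A): P1=10  P2=2  P3=41  P4=22  P5=33  P6=22

P6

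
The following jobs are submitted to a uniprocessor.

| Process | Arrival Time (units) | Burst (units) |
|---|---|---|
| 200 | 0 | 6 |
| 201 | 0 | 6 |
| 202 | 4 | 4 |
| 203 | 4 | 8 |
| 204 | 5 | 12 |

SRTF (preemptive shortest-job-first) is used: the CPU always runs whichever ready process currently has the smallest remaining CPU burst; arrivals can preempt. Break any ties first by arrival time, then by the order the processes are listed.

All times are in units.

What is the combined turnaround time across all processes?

79

Gantt: | 200 0-6 | 202 6-10 | 201 10-16 | 203 16-24 | 204 24-36 |
Completion: 200=6  201=16  202=10  203=24  204=36
Turnaround = completion − arrival: 200=6, 201=16, 202=6, 203=20, 204=31
Total turnaround = 6 + 16 + 6 + 20 + 31 = 79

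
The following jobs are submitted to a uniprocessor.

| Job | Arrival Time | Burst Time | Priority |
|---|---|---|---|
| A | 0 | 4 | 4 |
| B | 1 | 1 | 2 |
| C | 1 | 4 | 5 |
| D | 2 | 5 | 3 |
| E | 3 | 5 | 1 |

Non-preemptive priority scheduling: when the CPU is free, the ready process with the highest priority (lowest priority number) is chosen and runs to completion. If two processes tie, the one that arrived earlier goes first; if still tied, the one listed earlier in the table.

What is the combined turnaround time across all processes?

Schedule: | A 0-4 | E 4-9 | B 9-10 | D 10-15 | C 15-19 |
Completion: A=4  B=10  C=19  D=15  E=9
Turnaround (C−A): A=4  B=9  C=18  D=13  E=6
Turnaround = completion − arrival: A=4, B=9, C=18, D=13, E=6
Total turnaround = 4 + 9 + 18 + 13 + 6 = 50

50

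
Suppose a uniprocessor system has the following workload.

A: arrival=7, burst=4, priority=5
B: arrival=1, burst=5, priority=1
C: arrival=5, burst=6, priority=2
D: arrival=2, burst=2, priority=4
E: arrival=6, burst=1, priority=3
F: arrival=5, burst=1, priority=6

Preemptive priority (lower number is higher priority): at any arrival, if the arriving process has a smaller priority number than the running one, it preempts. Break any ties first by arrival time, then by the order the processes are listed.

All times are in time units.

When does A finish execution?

Schedule: | idle 0-1 | B 1-6 | C 6-12 | E 12-13 | D 13-15 | A 15-19 | F 19-20 |
Completion: A=19  B=6  C=12  D=15  E=13  F=20

19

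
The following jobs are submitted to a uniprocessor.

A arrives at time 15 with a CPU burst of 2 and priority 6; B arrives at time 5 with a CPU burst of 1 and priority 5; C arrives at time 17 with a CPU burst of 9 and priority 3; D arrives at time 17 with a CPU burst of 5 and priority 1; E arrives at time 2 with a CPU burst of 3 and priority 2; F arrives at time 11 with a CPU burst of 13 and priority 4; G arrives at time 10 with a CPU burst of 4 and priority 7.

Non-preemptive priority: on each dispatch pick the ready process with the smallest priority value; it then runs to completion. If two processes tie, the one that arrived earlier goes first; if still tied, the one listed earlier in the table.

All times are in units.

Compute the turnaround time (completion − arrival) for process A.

Schedule: | idle 0-2 | E 2-5 | B 5-6 | idle 6-10 | G 10-14 | F 14-27 | D 27-32 | C 32-41 | A 41-43 |
Completion: A=43  B=6  C=41  D=32  E=5  F=27  G=14
Turnaround (C−A): A=28  B=1  C=24  D=15  E=3  F=16  G=4
Turnaround(A) = completion − arrival = 43 − 15 = 28

28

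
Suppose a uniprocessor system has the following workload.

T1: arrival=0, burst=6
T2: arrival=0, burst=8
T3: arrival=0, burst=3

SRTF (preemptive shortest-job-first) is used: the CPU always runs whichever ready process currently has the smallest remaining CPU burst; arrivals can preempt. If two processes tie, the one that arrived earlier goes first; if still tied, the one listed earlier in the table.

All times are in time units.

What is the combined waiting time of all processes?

Gantt: | T3 0-3 | T1 3-9 | T2 9-17 |
Completion: T1=9  T2=17  T3=3
Waiting = turnaround − burst: T1=3, T2=9, T3=0
Total waiting = 3 + 9 + 0 = 12

12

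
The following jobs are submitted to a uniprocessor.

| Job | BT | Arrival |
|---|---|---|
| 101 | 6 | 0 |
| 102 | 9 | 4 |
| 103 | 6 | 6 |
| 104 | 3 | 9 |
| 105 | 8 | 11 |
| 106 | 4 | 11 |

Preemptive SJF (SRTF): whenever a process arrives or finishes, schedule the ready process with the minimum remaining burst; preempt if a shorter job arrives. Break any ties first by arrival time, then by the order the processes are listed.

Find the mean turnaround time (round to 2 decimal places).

Timeline: | 101 0-6 | 103 6-12 | 104 12-15 | 106 15-19 | 105 19-27 | 102 27-36 |
Completion: 101=6  102=36  103=12  104=15  105=27  106=19
Turnaround (C−A): 101=6  102=32  103=6  104=6  105=16  106=8
Turnaround times: 101=6, 102=32, 103=6, 104=6, 105=16, 106=8
Average turnaround = (6+32+6+6+16+8) / 6 = 74/6 = 12.33

12.33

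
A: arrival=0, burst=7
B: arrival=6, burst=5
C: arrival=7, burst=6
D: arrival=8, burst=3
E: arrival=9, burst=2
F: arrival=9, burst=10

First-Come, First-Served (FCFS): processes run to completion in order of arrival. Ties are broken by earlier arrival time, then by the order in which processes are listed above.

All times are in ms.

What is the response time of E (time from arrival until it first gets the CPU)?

12

Timeline: | A 0-7 | B 7-12 | C 12-18 | D 18-21 | E 21-23 | F 23-33 |
Completion: A=7  B=12  C=18  D=21  E=23  F=33
Response(E) = first start − arrival = 21 − 9 = 12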